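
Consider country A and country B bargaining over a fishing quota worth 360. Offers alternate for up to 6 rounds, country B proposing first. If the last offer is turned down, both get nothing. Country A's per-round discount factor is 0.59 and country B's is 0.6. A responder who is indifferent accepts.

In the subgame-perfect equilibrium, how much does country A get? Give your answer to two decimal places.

141.65

Work backward from the last round.
Round 6 (country A proposes): country B will accept anything ≥ 0, so country A offers 0 and keeps 360.
Round 5 (country B proposes): country A can get 360 next round, worth 0.59 × 360 = 212.4 now; country B offers that and keeps 147.6.
Round 4 (country A proposes): country B can get 147.6 next round, worth 0.6 × 147.6 = 88.56 now. Country A offers 88.56 and keeps 360 − 88.56 = 271.44.
Round 3 (country B proposes): country A can get 271.44 next round, worth 0.59 × 271.44 = 160.1496 now, so country B offers 160.1496, keeping 199.8504.
Round 2 (country A proposes): country B can get 199.8504 next round, worth 0.6 × 199.8504 = 119.91024 now; country A offers that and keeps 240.08976.
Round 1 (country B proposes): country A can get 240.08976 next round, worth 0.59 × 240.08976 = 141.6529584 now. Country B offers 141.6529584 and keeps 360 − 141.6529584 = 218.3470416.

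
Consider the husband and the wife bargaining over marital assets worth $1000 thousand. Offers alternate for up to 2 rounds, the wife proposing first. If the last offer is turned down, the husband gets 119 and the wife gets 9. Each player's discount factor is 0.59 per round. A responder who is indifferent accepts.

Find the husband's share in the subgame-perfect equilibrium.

Work backward from the last round.
Round 2 (the husband proposes): the wife gets 9 if talks fail, so the husband offers 9 and keeps 991.
Round 1 (the wife proposes): the husband can get 991 next round, worth 0.59 × 991 = 584.69 now. The wife offers 584.69 and keeps 1000 − 584.69 = 415.31.

584.69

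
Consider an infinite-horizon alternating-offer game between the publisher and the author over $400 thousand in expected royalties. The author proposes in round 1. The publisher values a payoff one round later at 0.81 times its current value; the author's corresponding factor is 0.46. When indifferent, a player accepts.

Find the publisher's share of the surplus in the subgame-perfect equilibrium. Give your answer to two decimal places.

278.87

When the author proposes, the publisher accepts any offer worth at least 0.81 times what the publisher would get by proposing next round; and vice versa.
This gives x = 400 − 0.81y and y = 400 − 0.46x, where x and y are each side's share when it proposes.
Hence (1 − 0.81·0.46)x = 400(1 − 0.81), i.e. 0.6274·x = 76.
x ≈ 121.1348; the publisher's share is 400 − x ≈ 278.8652.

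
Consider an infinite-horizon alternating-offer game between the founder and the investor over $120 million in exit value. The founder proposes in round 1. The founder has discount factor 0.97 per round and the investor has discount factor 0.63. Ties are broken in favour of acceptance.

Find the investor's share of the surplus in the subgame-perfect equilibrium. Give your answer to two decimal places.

In a stationary SPE each proposer offers the other exactly their discounted continuation value.
If the founder keeps x when proposing and the investor keeps y when proposing, then x = 120 − 0.63y and y = 120 − 0.97x.
Solving: x = 120(1 − 0.63) / (1 − 0.97·0.63) = 44.4 / 0.3889 ≈ 114.1682.
The investor gets 120 − 114.1682 ≈ 5.8318.

5.83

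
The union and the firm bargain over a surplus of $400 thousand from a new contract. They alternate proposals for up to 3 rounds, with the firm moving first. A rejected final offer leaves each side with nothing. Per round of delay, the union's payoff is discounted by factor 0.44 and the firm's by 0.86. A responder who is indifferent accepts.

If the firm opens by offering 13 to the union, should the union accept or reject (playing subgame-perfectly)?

Round 3 (the firm proposes): rejection yields 0 for the union; the firm offers 0 and keeps 400.
Round 2 (the union proposes): the firm can get 400 next round, worth 0.86 × 400 = 344 now; the union offers that and keeps 56.
So by rejecting in round 1, the union gets 56 next round, worth 0.44 × 56 = 24.64 now.
Offer 13 < 24.64, so the union rejects.

Reject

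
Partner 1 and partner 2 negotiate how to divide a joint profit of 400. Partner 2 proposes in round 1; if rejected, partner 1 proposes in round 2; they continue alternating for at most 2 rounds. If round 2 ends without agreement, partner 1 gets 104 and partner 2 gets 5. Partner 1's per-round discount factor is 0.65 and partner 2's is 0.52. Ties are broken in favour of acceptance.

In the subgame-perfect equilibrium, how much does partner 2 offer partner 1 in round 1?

Round 2 (partner 1 proposes): partner 2 gets 5 if talks fail, so partner 1 offers 5 and keeps 395.
Round 1 (partner 2 proposes): partner 1 can get 395 next round, worth 0.65 × 395 = 256.75 now. Partner 2 offers 256.75 and keeps 400 − 256.75 = 143.25.

256.75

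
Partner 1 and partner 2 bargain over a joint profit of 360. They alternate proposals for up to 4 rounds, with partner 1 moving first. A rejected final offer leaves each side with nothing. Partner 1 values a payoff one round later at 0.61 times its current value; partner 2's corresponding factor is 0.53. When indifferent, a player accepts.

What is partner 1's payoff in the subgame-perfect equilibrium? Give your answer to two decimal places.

223.90

Round 4 (partner 2 proposes): rejection yields 0 for partner 1; partner 2 offers 0 and keeps 360.
Round 3 (partner 1 proposes): partner 2 can get 360 next round, worth 0.53 × 360 = 190.8 now, so partner 1 offers 190.8, keeping 169.2.
Round 2 (partner 2 proposes): partner 1 can get 169.2 next round, worth 0.61 × 169.2 = 103.212 now. Partner 2 offers 103.212 and keeps 360 − 103.212 = 256.788.
Round 1 (partner 1 proposes): partner 2 can get 256.788 next round, worth 0.53 × 256.788 = 136.09764 now. Partner 1 offers 136.09764 and keeps 360 − 136.09764 = 223.90236.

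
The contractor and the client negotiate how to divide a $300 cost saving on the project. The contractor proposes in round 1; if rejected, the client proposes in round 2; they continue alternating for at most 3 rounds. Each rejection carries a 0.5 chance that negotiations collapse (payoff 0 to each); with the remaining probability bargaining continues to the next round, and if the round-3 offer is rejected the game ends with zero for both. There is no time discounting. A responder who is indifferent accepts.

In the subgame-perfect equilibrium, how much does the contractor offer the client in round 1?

75

By backward induction:
Round 3 (the contractor proposes): the client will accept anything ≥ 0, so the contractor offers 0 and keeps 300.
Round 2 (the client proposes): rejecting gives the contractor an expected 0.5 × 300 = 150. The client offers 150 and keeps 300 − 150 = 150.
Round 1 (the contractor proposes): rejecting gives the client an expected 0.5 × 150 = 75. The contractor offers 75 and keeps 300 − 75 = 225.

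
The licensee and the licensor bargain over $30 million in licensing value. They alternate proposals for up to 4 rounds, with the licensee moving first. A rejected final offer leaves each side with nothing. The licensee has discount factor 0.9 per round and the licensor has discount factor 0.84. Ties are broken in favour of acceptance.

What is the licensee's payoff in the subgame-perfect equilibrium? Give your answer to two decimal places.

8.43

Solve by backward induction from round 4.
Round 4 (the licensor proposes): the licensee will accept anything ≥ 0, so the licensor offers 0 and keeps 30.
Round 3 (the licensee proposes): the licensor can get 30 next round, worth 0.84 × 30 = 25.2 now, so the licensee offers 25.2, keeping 4.8.
Round 2 (the licensor proposes): the licensee can get 4.8 next round, worth 0.9 × 4.8 = 4.32 now; the licensor offers that and keeps 25.68.
Round 1 (the licensee proposes): the licensor can get 25.68 next round, worth 0.84 × 25.68 = 21.5712 now, so the licensee offers 21.5712, keeping 8.4288.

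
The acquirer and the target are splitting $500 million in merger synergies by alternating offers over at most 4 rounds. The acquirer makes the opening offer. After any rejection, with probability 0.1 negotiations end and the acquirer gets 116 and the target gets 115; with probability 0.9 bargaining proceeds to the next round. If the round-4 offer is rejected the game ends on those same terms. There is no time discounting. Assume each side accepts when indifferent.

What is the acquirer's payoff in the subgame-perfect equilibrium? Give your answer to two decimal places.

164.69

By backward induction:
Round 4 (the target proposes): the acquirer gets 116 if talks fail, so the target offers 116 and keeps 384.
Round 3 (the acquirer proposes): rejecting gives the target an expected 0.9 × 384 + 0.1 × 115 = 357.1, so the acquirer offers 357.1, keeping 142.9.
Round 2 (the target proposes): rejecting gives the acquirer an expected 0.9 × 142.9 + 0.1 × 116 = 140.21. The target offers 140.21 and keeps 500 − 140.21 = 359.79.
Round 1 (the acquirer proposes): rejecting gives the target an expected 0.9 × 359.79 + 0.1 × 115 = 335.311. The acquirer offers 335.311 and keeps 500 − 335.311 = 164.689.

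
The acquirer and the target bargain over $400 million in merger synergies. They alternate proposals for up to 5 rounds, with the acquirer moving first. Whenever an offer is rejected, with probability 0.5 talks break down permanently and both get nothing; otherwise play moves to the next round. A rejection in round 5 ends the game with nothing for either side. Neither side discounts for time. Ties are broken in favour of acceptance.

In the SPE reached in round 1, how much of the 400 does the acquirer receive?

275

Round 5 (the acquirer proposes): the target will accept anything ≥ 0, so the acquirer offers 0 and keeps 400.
Round 4 (the target proposes): rejecting gives the acquirer an expected 0.5 × 400 = 200; the target offers that and keeps 200.
Round 3 (the acquirer proposes): rejecting gives the target an expected 0.5 × 200 = 100. The acquirer offers 100 and keeps 400 − 100 = 300.
Round 2 (the target proposes): rejecting gives the acquirer an expected 0.5 × 300 = 150, so the target offers 150, keeping 250.
Round 1 (the acquirer proposes): rejecting gives the target an expected 0.5 × 250 = 125; the acquirer offers that and keeps 275.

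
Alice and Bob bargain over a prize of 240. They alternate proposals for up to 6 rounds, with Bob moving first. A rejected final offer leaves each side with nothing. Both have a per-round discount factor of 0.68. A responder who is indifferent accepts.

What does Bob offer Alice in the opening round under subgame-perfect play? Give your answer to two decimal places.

111.27

Round 6 (Alice proposes): Bob will accept anything ≥ 0, so Alice offers 0 and keeps 240.
Round 5 (Bob proposes): Alice can get 240 next round, worth 0.68 × 240 = 163.2 now; Bob offers that and keeps 76.8.
Round 4 (Alice proposes): Bob can get 76.8 next round, worth 0.68 × 76.8 = 52.224 now; Alice offers that and keeps 187.776.
Round 3 (Bob proposes): Alice can get 187.776 next round, worth 0.68 × 187.776 = 127.68768 now. Bob offers 127.68768 and keeps 240 − 127.68768 = 112.31232.
Round 2 (Alice proposes): Bob can get 112.31232 next round, worth 0.68 × 112.31232 = 76.3723776 now; Alice offers that and keeps 163.6276224.
Round 1 (Bob proposes): Alice can get 163.6276224 next round, worth 0.68 × 163.6276224 = 111.266783232 now; Bob offers that and keeps 128.733216768.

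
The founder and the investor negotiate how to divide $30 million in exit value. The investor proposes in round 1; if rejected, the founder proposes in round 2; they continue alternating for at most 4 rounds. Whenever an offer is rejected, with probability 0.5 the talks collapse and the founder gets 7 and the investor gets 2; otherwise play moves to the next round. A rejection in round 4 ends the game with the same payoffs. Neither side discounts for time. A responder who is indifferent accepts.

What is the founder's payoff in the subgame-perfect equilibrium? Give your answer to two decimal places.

By backward induction:
Round 4 (the founder proposes): the investor gets 2 if talks fail, so the founder offers 2 and keeps 28.
Round 3 (the investor proposes): rejecting gives the founder an expected 0.5 × 28 + 0.5 × 7 = 17.5; the investor offers that and keeps 12.5.
Round 2 (the founder proposes): rejecting gives the investor an expected 0.5 × 12.5 + 0.5 × 2 = 7.25; the founder offers that and keeps 22.75.
Round 1 (the investor proposes): rejecting gives the founder an expected 0.5 × 22.75 + 0.5 × 7 = 14.875; the investor offers that and keeps 15.125.

14.88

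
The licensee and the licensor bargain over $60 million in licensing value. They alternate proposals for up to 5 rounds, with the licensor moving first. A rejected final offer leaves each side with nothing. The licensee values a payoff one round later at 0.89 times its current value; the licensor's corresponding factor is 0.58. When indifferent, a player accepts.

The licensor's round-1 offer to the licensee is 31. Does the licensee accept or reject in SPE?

Reject

Round 5 (the licensor proposes): the licensee will accept anything ≥ 0, so the licensor offers 0 and keeps 60.
Round 4 (the licensee proposes): the licensor can get 60 next round, worth 0.58 × 60 = 34.8 now, so the licensee offers 34.8, keeping 25.2.
Round 3 (the licensor proposes): the licensee can get 25.2 next round, worth 0.89 × 25.2 = 22.428 now, so the licensor offers 22.428, keeping 37.572.
Round 2 (the licensee proposes): the licensor can get 37.572 next round, worth 0.58 × 37.572 = 21.79176 now. The licensee offers 21.79176 and keeps 60 − 21.79176 = 38.20824.
So by rejecting in round 1, the licensee gets 38.20824 next round, worth 0.89 × 38.20824 = 34.0053336 now.
Offer 31 < 34.0053336, so the licensee rejects.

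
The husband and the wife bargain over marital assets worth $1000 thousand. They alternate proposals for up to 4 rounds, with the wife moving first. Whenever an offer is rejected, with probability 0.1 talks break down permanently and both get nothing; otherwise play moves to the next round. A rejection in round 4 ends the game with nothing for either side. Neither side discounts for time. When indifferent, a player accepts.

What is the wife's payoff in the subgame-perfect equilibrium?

By backward induction:
Round 4 (the husband proposes): rejection yields 0 for the wife; the husband offers 0 and keeps 1000.
Round 3 (the wife proposes): rejecting gives the husband an expected 0.9 × 1000 = 900, so the wife offers 900, keeping 100.
Round 2 (the husband proposes): rejecting gives the wife an expected 0.9 × 100 = 90. The husband offers 90 and keeps 1000 − 90 = 910.
Round 1 (the wife proposes): rejecting gives the husband an expected 0.9 × 910 = 819, so the wife offers 819, keeping 181.

181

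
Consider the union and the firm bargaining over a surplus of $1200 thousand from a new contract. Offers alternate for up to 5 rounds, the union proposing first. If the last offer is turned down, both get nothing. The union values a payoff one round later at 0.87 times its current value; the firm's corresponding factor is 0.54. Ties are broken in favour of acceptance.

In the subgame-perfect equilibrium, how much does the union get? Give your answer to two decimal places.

Work backward from the last round.
Round 5 (the union proposes): the firm will accept anything ≥ 0, so the union offers 0 and keeps 1200.
Round 4 (the firm proposes): the union can get 1200 next round, worth 0.87 × 1200 = 1044 now. The firm offers 1044 and keeps 1200 − 1044 = 156.
Round 3 (the union proposes): the firm can get 156 next round, worth 0.54 × 156 = 84.24 now; the union offers that and keeps 1115.76.
Round 2 (the firm proposes): the union can get 1115.76 next round, worth 0.87 × 1115.76 = 970.7112 now; the firm offers that and keeps 229.2888.
Round 1 (the union proposes): the firm can get 229.2888 next round, worth 0.54 × 229.2888 = 123.815952 now. The union offers 123.815952 and keeps 1200 − 123.815952 = 1076.184048.

1076.18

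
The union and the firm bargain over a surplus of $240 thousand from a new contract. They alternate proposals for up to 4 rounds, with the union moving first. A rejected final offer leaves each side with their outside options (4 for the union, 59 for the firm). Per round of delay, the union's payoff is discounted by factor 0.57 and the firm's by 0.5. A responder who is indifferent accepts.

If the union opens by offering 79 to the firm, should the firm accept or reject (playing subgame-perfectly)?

Reject

Work out the firm's continuation value if the offer is rejected.
Round 4 (the firm proposes): the union gets 4 if talks fail, so the firm offers 4 and keeps 236.
Round 3 (the union proposes): the firm can get 236 next round, worth 0.5 × 236 = 118 now. The union offers 118 and keeps 240 − 118 = 122.
Round 2 (the firm proposes): the union can get 122 next round, worth 0.57 × 122 = 69.54 now. The firm offers 69.54 and keeps 240 − 69.54 = 170.46.
So by rejecting in round 1, the firm gets 170.46 next round, worth 0.5 × 170.46 = 85.23 now.
Offer 79 < 85.23, so the firm rejects.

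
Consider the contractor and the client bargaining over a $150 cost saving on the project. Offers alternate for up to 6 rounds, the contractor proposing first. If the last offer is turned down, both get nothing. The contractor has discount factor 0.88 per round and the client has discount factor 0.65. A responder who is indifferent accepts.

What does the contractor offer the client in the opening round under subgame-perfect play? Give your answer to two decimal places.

50.29

Round 6 (the client proposes): rejection yields 0 for the contractor; the client offers 0 and keeps 150.
Round 5 (the contractor proposes): the client can get 150 next round, worth 0.65 × 150 = 97.5 now. The contractor offers 97.5 and keeps 150 − 97.5 = 52.5.
Round 4 (the client proposes): the contractor can get 52.5 next round, worth 0.88 × 52.5 = 46.2 now. The client offers 46.2 and keeps 150 − 46.2 = 103.8.
Round 3 (the contractor proposes): the client can get 103.8 next round, worth 0.65 × 103.8 = 67.47 now. The contractor offers 67.47 and keeps 150 − 67.47 = 82.53.
Round 2 (the client proposes): the contractor can get 82.53 next round, worth 0.88 × 82.53 = 72.6264 now. The client offers 72.6264 and keeps 150 − 72.6264 = 77.3736.
Round 1 (the contractor proposes): the client can get 77.3736 next round, worth 0.65 × 77.3736 = 50.29284 now, so the contractor offers 50.29284, keeping 99.70716.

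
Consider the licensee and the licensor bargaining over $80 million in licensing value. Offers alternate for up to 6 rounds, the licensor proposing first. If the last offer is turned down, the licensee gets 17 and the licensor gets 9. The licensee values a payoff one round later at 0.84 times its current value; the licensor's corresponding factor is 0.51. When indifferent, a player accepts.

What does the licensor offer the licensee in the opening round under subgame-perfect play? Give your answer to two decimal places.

Round 6 (the licensee proposes): the licensor gets 9 if talks fail, so the licensee offers 9 and keeps 71.
Round 5 (the licensor proposes): the licensee can get 71 next round, worth 0.84 × 71 = 59.64 now, so the licensor offers 59.64, keeping 20.36.
Round 4 (the licensee proposes): the licensor can get 20.36 next round, worth 0.51 × 20.36 = 10.3836 now. The licensee offers 10.3836 and keeps 80 − 10.3836 = 69.6164.
Round 3 (the licensor proposes): the licensee can get 69.6164 next round, worth 0.84 × 69.6164 = 58.477776 now. The licensor offers 58.477776 and keeps 80 − 58.477776 = 21.522224.
Round 2 (the licensee proposes): the licensor can get 21.522224 next round, worth 0.51 × 21.522224 = 10.97633424 now, so the licensee offers 10.97633424, keeping 69.02366576.
Round 1 (the licensor proposes): the licensee can get 69.02366576 next round, worth 0.84 × 69.02366576 = 57.9798792384 now; the licensor offers that and keeps 22.0201207616.

57.98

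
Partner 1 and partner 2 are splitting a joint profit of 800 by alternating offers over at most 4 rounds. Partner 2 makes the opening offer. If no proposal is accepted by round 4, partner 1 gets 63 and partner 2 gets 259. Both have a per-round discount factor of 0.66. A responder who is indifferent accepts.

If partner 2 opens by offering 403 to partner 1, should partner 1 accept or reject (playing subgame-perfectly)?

Accept

Round 4 (partner 1 proposes): partner 2 gets 259 if talks fail, so partner 1 offers 259 and keeps 541.
Round 3 (partner 2 proposes): partner 1 can get 541 next round, worth 0.66 × 541 = 357.06 now, so partner 2 offers 357.06, keeping 442.94.
Round 2 (partner 1 proposes): partner 2 can get 442.94 next round, worth 0.66 × 442.94 = 292.3404 now. Partner 1 offers 292.3404 and keeps 800 − 292.3404 = 507.6596.
So by rejecting in round 1, partner 1 gets 507.6596 next round, worth 0.66 × 507.6596 = 335.055336 now.
Offer 403 ≥ 335.055336, so partner 1 accepts.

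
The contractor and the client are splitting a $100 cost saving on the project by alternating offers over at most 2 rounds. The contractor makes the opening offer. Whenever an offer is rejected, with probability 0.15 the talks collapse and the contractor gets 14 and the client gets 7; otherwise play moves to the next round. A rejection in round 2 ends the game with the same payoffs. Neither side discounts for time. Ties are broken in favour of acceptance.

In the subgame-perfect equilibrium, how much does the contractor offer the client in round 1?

By backward induction:
Round 2 (the client proposes): the contractor gets 14 if talks fail, so the client offers 14 and keeps 86.
Round 1 (the contractor proposes): rejecting gives the client an expected 0.85 × 86 + 0.15 × 7 = 74.15, so the contractor offers 74.15, keeping 25.85.

74.15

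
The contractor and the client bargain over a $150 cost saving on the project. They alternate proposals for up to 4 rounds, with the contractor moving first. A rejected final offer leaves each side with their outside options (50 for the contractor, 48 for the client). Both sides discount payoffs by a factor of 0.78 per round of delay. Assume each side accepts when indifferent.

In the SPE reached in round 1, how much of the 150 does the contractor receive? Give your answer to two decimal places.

76.80

By backward induction:
Round 4 (the client proposes): the contractor gets 50 if talks fail, so the client offers 50 and keeps 100.
Round 3 (the contractor proposes): the client can get 100 next round, worth 0.78 × 100 = 78 now. The contractor offers 78 and keeps 150 − 78 = 72.
Round 2 (the client proposes): the contractor can get 72 next round, worth 0.78 × 72 = 56.16 now; the client offers that and keeps 93.84.
Round 1 (the contractor proposes): the client can get 93.84 next round, worth 0.78 × 93.84 = 73.1952 now, so the contractor offers 73.1952, keeping 76.8048.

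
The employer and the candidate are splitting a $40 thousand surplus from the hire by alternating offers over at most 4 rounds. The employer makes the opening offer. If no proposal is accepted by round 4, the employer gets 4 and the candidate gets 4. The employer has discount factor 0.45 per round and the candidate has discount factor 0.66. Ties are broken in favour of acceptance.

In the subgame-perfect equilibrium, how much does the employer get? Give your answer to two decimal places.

Round 4 (the candidate proposes): the employer gets 4 if talks fail, so the candidate offers 4 and keeps 36.
Round 3 (the employer proposes): the candidate can get 36 next round, worth 0.66 × 36 = 23.76 now. The employer offers 23.76 and keeps 40 − 23.76 = 16.24.
Round 2 (the candidate proposes): the employer can get 16.24 next round, worth 0.45 × 16.24 = 7.308 now, so the candidate offers 7.308, keeping 32.692.
Round 1 (the employer proposes): the candidate can get 32.692 next round, worth 0.66 × 32.692 = 21.57672 now. The employer offers 21.57672 and keeps 40 − 21.57672 = 18.42328.

18.42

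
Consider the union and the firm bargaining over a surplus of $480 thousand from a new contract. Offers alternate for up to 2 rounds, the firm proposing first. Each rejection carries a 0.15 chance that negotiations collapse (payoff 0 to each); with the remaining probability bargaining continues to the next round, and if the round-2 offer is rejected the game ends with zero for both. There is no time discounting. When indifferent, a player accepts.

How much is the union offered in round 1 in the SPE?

408

By backward induction:
Round 2 (the union proposes): rejection yields 0 for the firm; the union offers 0 and keeps 480.
Round 1 (the firm proposes): rejecting gives the union an expected 0.85 × 480 = 408, so the firm offers 408, keeping 72.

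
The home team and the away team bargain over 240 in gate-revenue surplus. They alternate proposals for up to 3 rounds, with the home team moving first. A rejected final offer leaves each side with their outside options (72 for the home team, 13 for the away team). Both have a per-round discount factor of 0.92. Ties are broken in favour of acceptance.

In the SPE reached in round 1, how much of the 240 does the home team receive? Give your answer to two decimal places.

By backward induction:
Round 3 (the home team proposes): the away team gets 13 if talks fail, so the home team offers 13 and keeps 227.
Round 2 (the away team proposes): the home team can get 227 next round, worth 0.92 × 227 = 208.84 now. The away team offers 208.84 and keeps 240 − 208.84 = 31.16.
Round 1 (the home team proposes): the away team can get 31.16 next round, worth 0.92 × 31.16 = 28.6672 now, so the home team offers 28.6672, keeping 211.3328.

211.33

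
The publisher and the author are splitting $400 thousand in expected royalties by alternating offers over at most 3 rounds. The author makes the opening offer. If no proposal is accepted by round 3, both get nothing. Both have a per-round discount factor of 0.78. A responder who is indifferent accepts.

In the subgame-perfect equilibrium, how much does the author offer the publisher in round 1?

Round 3 (the author proposes): the publisher will accept anything ≥ 0, so the author offers 0 and keeps 400.
Round 2 (the publisher proposes): the author can get 400 next round, worth 0.78 × 400 = 312 now; the publisher offers that and keeps 88.
Round 1 (the author proposes): the publisher can get 88 next round, worth 0.78 × 88 = 68.64 now; the author offers that and keeps 331.36.

68.64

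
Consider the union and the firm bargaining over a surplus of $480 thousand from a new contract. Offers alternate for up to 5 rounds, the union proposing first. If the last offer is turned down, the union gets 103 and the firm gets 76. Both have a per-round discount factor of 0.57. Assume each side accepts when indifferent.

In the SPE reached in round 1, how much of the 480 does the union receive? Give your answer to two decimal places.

316.11

Round 5 (the union proposes): the firm gets 76 if talks fail, so the union offers 76 and keeps 404.
Round 4 (the firm proposes): the union can get 404 next round, worth 0.57 × 404 = 230.28 now; the firm offers that and keeps 249.72.
Round 3 (the union proposes): the firm can get 249.72 next round, worth 0.57 × 249.72 = 142.3404 now, so the union offers 142.3404, keeping 337.6596.
Round 2 (the firm proposes): the union can get 337.6596 next round, worth 0.57 × 337.6596 = 192.465972 now, so the firm offers 192.465972, keeping 287.534028.
Round 1 (the union proposes): the firm can get 287.534028 next round, worth 0.57 × 287.534028 = 163.89439596 now. The union offers 163.89439596 and keeps 480 − 163.89439596 = 316.10560404.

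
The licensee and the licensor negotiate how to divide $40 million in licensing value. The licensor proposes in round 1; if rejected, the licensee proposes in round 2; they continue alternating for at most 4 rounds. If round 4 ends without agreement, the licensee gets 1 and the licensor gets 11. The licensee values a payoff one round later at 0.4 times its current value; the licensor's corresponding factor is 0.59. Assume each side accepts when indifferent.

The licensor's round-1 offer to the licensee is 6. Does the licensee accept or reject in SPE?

Reject

Work out the licensee's continuation value if the offer is rejected.
Round 4 (the licensee proposes): the licensor gets 11 if talks fail, so the licensee offers 11 and keeps 29.
Round 3 (the licensor proposes): the licensee can get 29 next round, worth 0.4 × 29 = 11.6 now; the licensor offers that and keeps 28.4.
Round 2 (the licensee proposes): the licensor can get 28.4 next round, worth 0.59 × 28.4 = 16.756 now, so the licensee offers 16.756, keeping 23.244.
So by rejecting in round 1, the licensee gets 23.244 next round, worth 0.4 × 23.244 = 9.2976 now.
Offer 6 < 9.2976, so the licensee rejects.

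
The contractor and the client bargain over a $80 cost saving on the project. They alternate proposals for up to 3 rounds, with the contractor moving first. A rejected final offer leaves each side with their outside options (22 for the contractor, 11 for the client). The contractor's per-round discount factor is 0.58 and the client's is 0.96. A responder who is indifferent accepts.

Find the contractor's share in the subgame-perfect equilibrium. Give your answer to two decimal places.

41.62

Round 3 (the contractor proposes): the client gets 11 if talks fail, so the contractor offers 11 and keeps 69.
Round 2 (the client proposes): the contractor can get 69 next round, worth 0.58 × 69 = 40.02 now; the client offers that and keeps 39.98.
Round 1 (the contractor proposes): the client can get 39.98 next round, worth 0.96 × 39.98 = 38.3808 now. The contractor offers 38.3808 and keeps 80 − 38.3808 = 41.6192.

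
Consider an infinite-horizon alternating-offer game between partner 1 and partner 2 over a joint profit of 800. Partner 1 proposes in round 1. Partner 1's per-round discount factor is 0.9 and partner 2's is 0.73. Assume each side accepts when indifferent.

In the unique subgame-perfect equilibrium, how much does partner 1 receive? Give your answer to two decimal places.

When partner 1 proposes, partner 2 accepts any offer worth at least 0.73 times what partner 2 would get by proposing next round; and vice versa.
This gives x = 800 − 0.73y and y = 800 − 0.9x, where x and y are each side's share when it proposes.
Hence (1 − 0.73·0.9)x = 800(1 − 0.73), i.e. 0.343·x = 216.
x ≈ 629.7376; partner 2's share is 800 − x ≈ 170.2624.

629.74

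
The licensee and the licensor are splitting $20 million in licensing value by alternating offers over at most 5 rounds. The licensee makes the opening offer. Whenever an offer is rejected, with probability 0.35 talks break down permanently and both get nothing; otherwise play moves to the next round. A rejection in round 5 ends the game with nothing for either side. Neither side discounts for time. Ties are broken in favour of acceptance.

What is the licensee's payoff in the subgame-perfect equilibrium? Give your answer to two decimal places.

13.53

By backward induction:
Round 5 (the licensee proposes): the licensor will accept anything ≥ 0, so the licensee offers 0 and keeps 20.
Round 4 (the licensor proposes): rejecting gives the licensee an expected 0.65 × 20 = 13. The licensor offers 13 and keeps 20 − 13 = 7.
Round 3 (the licensee proposes): rejecting gives the licensor an expected 0.65 × 7 = 4.55, so the licensee offers 4.55, keeping 15.45.
Round 2 (the licensor proposes): rejecting gives the licensee an expected 0.65 × 15.45 = 10.0425. The licensor offers 10.0425 and keeps 20 − 10.0425 = 9.9575.
Round 1 (the licensee proposes): rejecting gives the licensor an expected 0.65 × 9.9575 = 6.472375. The licensee offers 6.472375 and keeps 20 − 6.472375 = 13.527625.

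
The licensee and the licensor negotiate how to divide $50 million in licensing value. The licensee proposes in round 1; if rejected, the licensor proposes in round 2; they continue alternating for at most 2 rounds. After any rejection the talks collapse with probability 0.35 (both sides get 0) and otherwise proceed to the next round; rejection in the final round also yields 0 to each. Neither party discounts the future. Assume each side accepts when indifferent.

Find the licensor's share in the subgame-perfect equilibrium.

32.5

Round 2 (the licensor proposes): the licensee will accept anything ≥ 0, so the licensor offers 0 and keeps 50.
Round 1 (the licensee proposes): rejecting gives the licensor an expected 0.65 × 50 = 32.5. The licensee offers 32.5 and keeps 50 − 32.5 = 17.5.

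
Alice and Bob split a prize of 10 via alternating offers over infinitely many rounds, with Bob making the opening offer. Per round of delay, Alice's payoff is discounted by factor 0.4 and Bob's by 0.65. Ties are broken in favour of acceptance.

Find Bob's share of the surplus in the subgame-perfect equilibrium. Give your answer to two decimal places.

Let x be Bob's share when Bob proposes and y be Alice's share when Alice proposes.
Alice accepts iff offered ≥ 0.4·y, so x = 10 − 0.4y. Symmetrically y = 10 − 0.65x.
Substituting: x = 10 − 0.4(10 − 0.65x), giving x(1 − 0.65·0.4) = 10(1 − 0.4).
So x = 10 × 0.6 / 0.74 ≈ 8.1081, and Alice receives 10 − x ≈ 1.8919.

8.11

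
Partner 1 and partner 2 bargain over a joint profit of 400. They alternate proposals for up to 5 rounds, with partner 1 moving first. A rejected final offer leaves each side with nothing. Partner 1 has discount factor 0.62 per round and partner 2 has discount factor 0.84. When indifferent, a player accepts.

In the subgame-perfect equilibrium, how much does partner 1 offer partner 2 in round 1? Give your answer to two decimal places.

194.18

By backward induction:
Round 5 (partner 1 proposes): rejection yields 0 for partner 2; partner 1 offers 0 and keeps 400.
Round 4 (partner 2 proposes): partner 1 can get 400 next round, worth 0.62 × 400 = 248 now, so partner 2 offers 248, keeping 152.
Round 3 (partner 1 proposes): partner 2 can get 152 next round, worth 0.84 × 152 = 127.68 now. Partner 1 offers 127.68 and keeps 400 − 127.68 = 272.32.
Round 2 (partner 2 proposes): partner 1 can get 272.32 next round, worth 0.62 × 272.32 = 168.8384 now; partner 2 offers that and keeps 231.1616.
Round 1 (partner 1 proposes): partner 2 can get 231.1616 next round, worth 0.84 × 231.1616 = 194.175744 now; partner 1 offers that and keeps 205.824256.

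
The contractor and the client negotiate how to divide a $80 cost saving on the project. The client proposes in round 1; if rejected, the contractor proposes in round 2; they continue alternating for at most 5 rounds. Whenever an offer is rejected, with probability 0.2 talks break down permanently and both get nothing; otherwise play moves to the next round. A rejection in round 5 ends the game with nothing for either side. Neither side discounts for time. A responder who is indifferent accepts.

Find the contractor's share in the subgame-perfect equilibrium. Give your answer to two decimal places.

By backward induction:
Round 5 (the client proposes): rejection yields 0 for the contractor; the client offers 0 and keeps 80.
Round 4 (the contractor proposes): rejecting gives the client an expected 0.8 × 80 = 64; the contractor offers that and keeps 16.
Round 3 (the client proposes): rejecting gives the contractor an expected 0.8 × 16 = 12.8, so the client offers 12.8, keeping 67.2.
Round 2 (the contractor proposes): rejecting gives the client an expected 0.8 × 67.2 = 53.76, so the contractor offers 53.76, keeping 26.24.
Round 1 (the client proposes): rejecting gives the contractor an expected 0.8 × 26.24 = 20.992, so the client offers 20.992, keeping 59.008.

20.99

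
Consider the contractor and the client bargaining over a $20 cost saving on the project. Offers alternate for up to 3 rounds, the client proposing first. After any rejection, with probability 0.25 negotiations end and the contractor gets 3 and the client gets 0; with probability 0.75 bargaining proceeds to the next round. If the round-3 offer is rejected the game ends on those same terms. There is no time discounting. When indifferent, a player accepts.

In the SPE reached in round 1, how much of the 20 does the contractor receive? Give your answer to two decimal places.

6.19

Round 3 (the client proposes): the contractor gets 3 if talks fail, so the client offers 3 and keeps 17.
Round 2 (the contractor proposes): rejecting gives the client an expected 0.75 × 17 = 12.75, so the contractor offers 12.75, keeping 7.25.
Round 1 (the client proposes): rejecting gives the contractor an expected 0.75 × 7.25 + 0.25 × 3 = 6.1875. The client offers 6.1875 and keeps 20 − 6.1875 = 13.8125.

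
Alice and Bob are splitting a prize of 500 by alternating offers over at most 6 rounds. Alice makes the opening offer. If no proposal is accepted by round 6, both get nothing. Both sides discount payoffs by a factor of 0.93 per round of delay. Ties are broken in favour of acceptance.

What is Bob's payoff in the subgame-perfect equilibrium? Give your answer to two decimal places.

Round 6 (Bob proposes): rejection yields 0 for Alice; Bob offers 0 and keeps 500.
Round 5 (Alice proposes): Bob can get 500 next round, worth 0.93 × 500 = 465 now. Alice offers 465 and keeps 500 − 465 = 35.
Round 4 (Bob proposes): Alice can get 35 next round, worth 0.93 × 35 = 32.55 now; Bob offers that and keeps 467.45.
Round 3 (Alice proposes): Bob can get 467.45 next round, worth 0.93 × 467.45 = 434.7285 now. Alice offers 434.7285 and keeps 500 − 434.7285 = 65.2715.
Round 2 (Bob proposes): Alice can get 65.2715 next round, worth 0.93 × 65.2715 = 60.702495 now, so Bob offers 60.702495, keeping 439.297505.
Round 1 (Alice proposes): Bob can get 439.297505 next round, worth 0.93 × 439.297505 = 408.54667965 now, so Alice offers 408.54667965, keeping 91.45332035.

408.55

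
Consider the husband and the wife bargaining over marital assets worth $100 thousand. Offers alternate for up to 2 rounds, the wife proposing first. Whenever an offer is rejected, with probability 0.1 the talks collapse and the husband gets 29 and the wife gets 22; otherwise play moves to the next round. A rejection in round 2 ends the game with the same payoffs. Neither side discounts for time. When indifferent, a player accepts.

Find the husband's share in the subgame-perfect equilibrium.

73.1

Round 2 (the husband proposes): the wife gets 22 if talks fail, so the husband offers 22 and keeps 78.
Round 1 (the wife proposes): rejecting gives the husband an expected 0.9 × 78 + 0.1 × 29 = 73.1; the wife offers that and keeps 26.9.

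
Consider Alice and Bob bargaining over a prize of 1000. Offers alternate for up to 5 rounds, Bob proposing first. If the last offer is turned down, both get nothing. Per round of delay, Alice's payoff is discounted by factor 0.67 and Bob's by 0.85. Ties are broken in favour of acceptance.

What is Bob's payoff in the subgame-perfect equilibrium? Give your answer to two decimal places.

Round 5 (Bob proposes): rejection yields 0 for Alice; Bob offers 0 and keeps 1000.
Round 4 (Alice proposes): Bob can get 1000 next round, worth 0.85 × 1000 = 850 now; Alice offers that and keeps 150.
Round 3 (Bob proposes): Alice can get 150 next round, worth 0.67 × 150 = 100.5 now; Bob offers that and keeps 899.5.
Round 2 (Alice proposes): Bob can get 899.5 next round, worth 0.85 × 899.5 = 764.575 now; Alice offers that and keeps 235.425.
Round 1 (Bob proposes): Alice can get 235.425 next round, worth 0.67 × 235.425 = 157.73475 now; Bob offers that and keeps 842.26525.

842.27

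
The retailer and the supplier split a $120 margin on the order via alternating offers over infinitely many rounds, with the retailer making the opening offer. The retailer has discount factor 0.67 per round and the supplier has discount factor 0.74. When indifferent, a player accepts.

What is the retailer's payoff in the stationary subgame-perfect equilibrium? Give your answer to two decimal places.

61.88

In a stationary SPE each proposer offers the other exactly their discounted continuation value.
If the retailer keeps x when proposing and the supplier keeps y when proposing, then x = 120 − 0.74y and y = 120 − 0.67x.
Solving: x = 120(1 − 0.74) / (1 − 0.67·0.74) = 31.2 / 0.5042 ≈ 61.8802.
The supplier gets 120 − 61.8802 ≈ 58.1198.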